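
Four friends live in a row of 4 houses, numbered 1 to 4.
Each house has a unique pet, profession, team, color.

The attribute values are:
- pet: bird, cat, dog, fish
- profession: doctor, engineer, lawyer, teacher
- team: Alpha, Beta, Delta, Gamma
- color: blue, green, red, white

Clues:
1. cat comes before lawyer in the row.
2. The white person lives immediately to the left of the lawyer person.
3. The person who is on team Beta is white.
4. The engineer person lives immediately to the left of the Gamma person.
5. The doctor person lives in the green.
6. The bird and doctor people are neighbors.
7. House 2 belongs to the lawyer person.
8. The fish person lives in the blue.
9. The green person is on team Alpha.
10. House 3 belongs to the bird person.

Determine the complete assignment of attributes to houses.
Solution:

House | Pet | Profession | Team | Color
---------------------------------------
  1   | cat | engineer | Beta | white
  2   | fish | lawyer | Gamma | blue
  3   | bird | teacher | Delta | red
  4   | dog | doctor | Alpha | green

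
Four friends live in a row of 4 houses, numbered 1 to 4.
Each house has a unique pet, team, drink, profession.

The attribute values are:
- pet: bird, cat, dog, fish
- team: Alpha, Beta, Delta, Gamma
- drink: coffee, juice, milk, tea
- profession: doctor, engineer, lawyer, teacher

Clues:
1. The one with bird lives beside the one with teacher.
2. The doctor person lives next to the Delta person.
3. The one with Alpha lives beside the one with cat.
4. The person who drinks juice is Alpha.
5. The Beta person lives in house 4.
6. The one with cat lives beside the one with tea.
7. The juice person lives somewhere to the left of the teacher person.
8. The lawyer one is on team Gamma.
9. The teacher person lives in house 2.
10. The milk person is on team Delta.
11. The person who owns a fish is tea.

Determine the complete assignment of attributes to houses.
Solution:

House | Pet | Team | Drink | Profession
---------------------------------------
  1   | bird | Alpha | juice | doctor
  2   | cat | Delta | milk | teacher
  3   | fish | Gamma | tea | lawyer
  4   | dog | Beta | coffee | engineer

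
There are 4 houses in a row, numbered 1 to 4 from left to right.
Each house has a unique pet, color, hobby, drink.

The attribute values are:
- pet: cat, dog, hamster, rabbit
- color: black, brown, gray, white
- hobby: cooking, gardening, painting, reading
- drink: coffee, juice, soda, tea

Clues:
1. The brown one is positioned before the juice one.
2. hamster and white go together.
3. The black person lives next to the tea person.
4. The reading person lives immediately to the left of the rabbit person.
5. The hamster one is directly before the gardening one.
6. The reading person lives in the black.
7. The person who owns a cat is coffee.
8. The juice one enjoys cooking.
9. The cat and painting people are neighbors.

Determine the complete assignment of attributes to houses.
Solution:

House | Pet | Color | Hobby | Drink
-----------------------------------
  1   | cat | black | reading | coffee
  2   | rabbit | brown | painting | tea
  3   | hamster | white | cooking | juice
  4   | dog | gray | gardening | soda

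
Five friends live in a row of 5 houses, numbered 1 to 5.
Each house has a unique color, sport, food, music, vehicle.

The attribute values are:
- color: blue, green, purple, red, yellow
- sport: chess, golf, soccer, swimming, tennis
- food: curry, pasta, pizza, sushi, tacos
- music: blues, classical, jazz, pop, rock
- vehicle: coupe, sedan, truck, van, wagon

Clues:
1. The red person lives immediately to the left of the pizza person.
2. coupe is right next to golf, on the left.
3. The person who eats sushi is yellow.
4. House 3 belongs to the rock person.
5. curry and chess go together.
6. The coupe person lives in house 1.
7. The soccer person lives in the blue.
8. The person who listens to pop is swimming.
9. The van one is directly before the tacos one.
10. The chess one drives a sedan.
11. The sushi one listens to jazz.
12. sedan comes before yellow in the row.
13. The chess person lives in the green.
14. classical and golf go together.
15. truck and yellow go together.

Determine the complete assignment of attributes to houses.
Solution:

House | Color | Sport | Food | Music | Vehicle
----------------------------------------------
  1   | red | swimming | pasta | pop | coupe
  2   | purple | golf | pizza | classical | van
  3   | blue | soccer | tacos | rock | wagon
  4   | green | chess | curry | blues | sedan
  5   | yellow | tennis | sushi | jazz | truck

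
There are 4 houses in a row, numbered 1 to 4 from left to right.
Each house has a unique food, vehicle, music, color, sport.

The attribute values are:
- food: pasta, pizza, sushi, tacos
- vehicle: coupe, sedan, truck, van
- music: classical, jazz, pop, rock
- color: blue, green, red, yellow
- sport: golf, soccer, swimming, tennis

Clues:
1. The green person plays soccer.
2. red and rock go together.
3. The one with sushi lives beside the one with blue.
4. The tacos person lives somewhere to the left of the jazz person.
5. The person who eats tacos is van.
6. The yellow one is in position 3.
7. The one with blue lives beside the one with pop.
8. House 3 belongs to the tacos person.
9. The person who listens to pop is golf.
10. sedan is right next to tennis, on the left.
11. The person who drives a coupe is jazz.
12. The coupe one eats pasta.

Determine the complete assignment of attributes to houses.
Solution:

House | Food | Vehicle | Music | Color | Sport
----------------------------------------------
  1   | sushi | sedan | rock | red | swimming
  2   | pizza | truck | classical | blue | tennis
  3   | tacos | van | pop | yellow | golf
  4   | pasta | coupe | jazz | green | soccer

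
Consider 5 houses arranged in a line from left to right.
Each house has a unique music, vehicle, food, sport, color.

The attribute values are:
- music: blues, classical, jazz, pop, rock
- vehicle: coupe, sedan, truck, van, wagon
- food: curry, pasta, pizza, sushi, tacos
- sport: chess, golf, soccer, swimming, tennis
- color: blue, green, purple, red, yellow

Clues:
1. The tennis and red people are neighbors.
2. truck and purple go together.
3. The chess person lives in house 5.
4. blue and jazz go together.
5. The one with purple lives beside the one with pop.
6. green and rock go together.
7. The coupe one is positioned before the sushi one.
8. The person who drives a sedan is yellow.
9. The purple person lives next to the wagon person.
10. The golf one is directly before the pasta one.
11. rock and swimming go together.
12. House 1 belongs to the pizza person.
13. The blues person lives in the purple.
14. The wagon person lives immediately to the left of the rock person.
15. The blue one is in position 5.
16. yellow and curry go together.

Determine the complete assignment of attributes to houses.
Solution:

House | Music | Vehicle | Food | Sport | Color
----------------------------------------------
  1   | blues | truck | pizza | tennis | purple
  2   | pop | wagon | tacos | golf | red
  3   | rock | coupe | pasta | swimming | green
  4   | classical | sedan | curry | soccer | yellow
  5   | jazz | van | sushi | chess | blue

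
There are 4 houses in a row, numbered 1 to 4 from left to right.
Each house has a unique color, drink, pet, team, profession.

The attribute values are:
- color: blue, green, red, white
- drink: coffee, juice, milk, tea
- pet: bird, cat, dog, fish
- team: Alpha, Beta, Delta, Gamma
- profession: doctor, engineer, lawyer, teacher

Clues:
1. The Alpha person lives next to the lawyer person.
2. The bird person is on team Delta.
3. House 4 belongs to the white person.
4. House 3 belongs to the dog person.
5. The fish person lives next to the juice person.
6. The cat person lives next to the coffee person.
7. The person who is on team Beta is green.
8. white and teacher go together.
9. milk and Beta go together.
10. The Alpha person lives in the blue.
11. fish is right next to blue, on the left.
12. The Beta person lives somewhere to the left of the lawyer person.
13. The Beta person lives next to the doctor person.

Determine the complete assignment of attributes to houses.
Solution:

House | Color | Drink | Pet | Team | Profession
-----------------------------------------------
  1   | green | milk | fish | Beta | engineer
  2   | blue | juice | cat | Alpha | doctor
  3   | red | coffee | dog | Gamma | lawyer
  4   | white | tea | bird | Delta | teacher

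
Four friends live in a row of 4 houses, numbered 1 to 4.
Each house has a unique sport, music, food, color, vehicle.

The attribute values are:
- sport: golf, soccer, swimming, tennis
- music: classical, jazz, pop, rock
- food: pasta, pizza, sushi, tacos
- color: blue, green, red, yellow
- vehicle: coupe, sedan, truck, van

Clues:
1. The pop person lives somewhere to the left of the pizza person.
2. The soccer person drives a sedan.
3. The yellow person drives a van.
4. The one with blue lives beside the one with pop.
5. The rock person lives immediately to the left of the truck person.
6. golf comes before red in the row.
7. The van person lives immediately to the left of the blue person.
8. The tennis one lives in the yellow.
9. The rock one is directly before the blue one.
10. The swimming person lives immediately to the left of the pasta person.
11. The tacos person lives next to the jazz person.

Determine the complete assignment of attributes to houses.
Solution:

House | Sport | Music | Food | Color | Vehicle
----------------------------------------------
  1   | tennis | rock | tacos | yellow | van
  2   | swimming | jazz | sushi | blue | truck
  3   | golf | pop | pasta | green | coupe
  4   | soccer | classical | pizza | red | sedan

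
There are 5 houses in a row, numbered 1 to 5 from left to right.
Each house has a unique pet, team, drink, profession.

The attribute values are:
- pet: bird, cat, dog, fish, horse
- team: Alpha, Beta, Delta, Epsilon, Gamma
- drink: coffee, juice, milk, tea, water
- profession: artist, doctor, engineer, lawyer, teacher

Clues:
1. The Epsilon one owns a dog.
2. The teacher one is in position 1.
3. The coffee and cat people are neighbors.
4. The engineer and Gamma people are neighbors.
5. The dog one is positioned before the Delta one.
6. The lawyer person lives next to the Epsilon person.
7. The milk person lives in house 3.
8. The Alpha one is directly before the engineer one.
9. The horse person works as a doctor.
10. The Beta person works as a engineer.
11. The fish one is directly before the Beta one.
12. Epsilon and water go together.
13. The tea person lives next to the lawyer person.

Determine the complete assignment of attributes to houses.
Solution:

House | Pet | Team | Drink | Profession
---------------------------------------
  1   | fish | Alpha | coffee | teacher
  2   | cat | Beta | tea | engineer
  3   | bird | Gamma | milk | lawyer
  4   | dog | Epsilon | water | artist
  5   | horse | Delta | juice | doctor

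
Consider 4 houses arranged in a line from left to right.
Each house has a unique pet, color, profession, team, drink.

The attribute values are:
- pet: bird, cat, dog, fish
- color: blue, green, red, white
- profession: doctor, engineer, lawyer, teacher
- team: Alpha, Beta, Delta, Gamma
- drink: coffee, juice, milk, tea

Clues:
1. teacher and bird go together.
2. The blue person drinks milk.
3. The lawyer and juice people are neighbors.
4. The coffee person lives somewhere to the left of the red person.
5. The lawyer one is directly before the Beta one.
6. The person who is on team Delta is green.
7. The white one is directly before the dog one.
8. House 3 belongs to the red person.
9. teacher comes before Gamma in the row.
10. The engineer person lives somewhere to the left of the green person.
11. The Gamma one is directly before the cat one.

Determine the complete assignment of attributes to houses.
Solution:

House | Pet | Color | Profession | Team | Drink
-----------------------------------------------
  1   | bird | white | teacher | Alpha | coffee
  2   | dog | blue | lawyer | Gamma | milk
  3   | cat | red | engineer | Beta | juice
  4   | fish | green | doctor | Delta | tea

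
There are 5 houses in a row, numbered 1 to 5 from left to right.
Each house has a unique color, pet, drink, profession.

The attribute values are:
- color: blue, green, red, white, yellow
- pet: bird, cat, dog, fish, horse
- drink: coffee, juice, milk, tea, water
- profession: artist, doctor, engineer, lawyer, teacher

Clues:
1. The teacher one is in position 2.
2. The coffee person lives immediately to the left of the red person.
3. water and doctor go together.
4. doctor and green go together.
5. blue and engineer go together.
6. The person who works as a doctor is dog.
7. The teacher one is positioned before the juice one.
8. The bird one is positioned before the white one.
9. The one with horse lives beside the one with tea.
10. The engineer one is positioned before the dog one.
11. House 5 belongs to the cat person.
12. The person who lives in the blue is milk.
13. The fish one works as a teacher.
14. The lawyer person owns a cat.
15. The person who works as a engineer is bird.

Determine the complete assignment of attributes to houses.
Solution:

House | Color | Pet | Drink | Profession
----------------------------------------
  1   | yellow | horse | coffee | artist
  2   | red | fish | tea | teacher
  3   | blue | bird | milk | engineer
  4   | green | dog | water | doctor
  5   | white | cat | juice | lawyer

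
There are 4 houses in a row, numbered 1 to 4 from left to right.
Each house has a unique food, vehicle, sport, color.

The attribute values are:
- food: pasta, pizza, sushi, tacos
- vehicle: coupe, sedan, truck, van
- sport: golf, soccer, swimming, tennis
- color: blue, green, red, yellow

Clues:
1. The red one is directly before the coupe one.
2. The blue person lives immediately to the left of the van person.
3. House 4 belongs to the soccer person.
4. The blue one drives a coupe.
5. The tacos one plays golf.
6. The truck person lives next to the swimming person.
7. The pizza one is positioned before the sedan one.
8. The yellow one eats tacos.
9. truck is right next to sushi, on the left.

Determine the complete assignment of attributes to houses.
Solution:

House | Food | Vehicle | Sport | Color
--------------------------------------
  1   | pizza | truck | tennis | red
  2   | sushi | coupe | swimming | blue
  3   | tacos | van | golf | yellow
  4   | pasta | sedan | soccer | green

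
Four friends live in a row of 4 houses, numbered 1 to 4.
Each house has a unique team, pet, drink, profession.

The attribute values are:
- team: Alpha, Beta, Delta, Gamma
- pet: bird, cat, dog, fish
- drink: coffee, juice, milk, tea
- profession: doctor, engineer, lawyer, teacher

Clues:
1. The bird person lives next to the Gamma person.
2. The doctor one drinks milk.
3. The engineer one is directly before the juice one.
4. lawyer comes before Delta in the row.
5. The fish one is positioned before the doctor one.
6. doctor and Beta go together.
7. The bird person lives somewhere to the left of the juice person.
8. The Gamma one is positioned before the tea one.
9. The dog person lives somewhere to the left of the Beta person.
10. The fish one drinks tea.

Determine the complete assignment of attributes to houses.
Solution:

House | Team | Pet | Drink | Profession
---------------------------------------
  1   | Alpha | bird | coffee | engineer
  2   | Gamma | dog | juice | lawyer
  3   | Delta | fish | tea | teacher
  4   | Beta | cat | milk | doctor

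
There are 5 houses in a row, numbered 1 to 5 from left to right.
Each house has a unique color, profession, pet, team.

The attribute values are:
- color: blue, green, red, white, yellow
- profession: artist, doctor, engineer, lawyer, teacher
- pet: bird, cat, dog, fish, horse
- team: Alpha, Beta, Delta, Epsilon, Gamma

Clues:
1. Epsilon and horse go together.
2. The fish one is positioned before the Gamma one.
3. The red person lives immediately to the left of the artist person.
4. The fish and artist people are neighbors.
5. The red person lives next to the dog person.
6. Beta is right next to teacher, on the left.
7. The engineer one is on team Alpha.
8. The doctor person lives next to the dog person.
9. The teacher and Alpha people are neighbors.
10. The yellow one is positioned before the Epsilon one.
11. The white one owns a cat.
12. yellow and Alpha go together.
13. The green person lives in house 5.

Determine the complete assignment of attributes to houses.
Solution:

House | Color | Profession | Pet | Team
---------------------------------------
  1   | red | doctor | fish | Delta
  2   | blue | artist | dog | Beta
  3   | white | teacher | cat | Gamma
  4   | yellow | engineer | bird | Alpha
  5   | green | lawyer | horse | Epsilon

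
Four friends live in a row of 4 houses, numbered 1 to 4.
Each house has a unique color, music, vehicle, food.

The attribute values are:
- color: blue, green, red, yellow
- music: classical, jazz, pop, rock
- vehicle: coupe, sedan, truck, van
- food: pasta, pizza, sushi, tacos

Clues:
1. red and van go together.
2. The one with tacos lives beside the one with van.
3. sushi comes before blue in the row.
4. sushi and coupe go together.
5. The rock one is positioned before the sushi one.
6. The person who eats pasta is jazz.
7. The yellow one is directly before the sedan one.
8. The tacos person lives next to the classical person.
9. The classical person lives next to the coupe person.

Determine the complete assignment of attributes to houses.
Solution:

House | Color | Music | Vehicle | Food
--------------------------------------
  1   | green | rock | truck | tacos
  2   | red | classical | van | pizza
  3   | yellow | pop | coupe | sushi
  4   | blue | jazz | sedan | pasta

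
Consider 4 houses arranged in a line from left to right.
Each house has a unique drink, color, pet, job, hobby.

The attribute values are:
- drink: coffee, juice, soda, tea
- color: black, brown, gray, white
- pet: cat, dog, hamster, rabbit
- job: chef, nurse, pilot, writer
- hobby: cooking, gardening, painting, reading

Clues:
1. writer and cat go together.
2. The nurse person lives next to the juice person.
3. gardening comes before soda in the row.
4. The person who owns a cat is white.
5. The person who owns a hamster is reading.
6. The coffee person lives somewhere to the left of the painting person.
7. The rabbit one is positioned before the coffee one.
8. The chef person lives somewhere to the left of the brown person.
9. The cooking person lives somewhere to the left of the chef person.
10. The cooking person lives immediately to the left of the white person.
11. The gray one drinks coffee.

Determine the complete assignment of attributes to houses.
Solution:

House | Drink | Color | Pet | Job | Hobby
-----------------------------------------
  1   | tea | black | rabbit | nurse | cooking
  2   | juice | white | cat | writer | gardening
  3   | coffee | gray | hamster | chef | reading
  4   | soda | brown | dog | pilot | painting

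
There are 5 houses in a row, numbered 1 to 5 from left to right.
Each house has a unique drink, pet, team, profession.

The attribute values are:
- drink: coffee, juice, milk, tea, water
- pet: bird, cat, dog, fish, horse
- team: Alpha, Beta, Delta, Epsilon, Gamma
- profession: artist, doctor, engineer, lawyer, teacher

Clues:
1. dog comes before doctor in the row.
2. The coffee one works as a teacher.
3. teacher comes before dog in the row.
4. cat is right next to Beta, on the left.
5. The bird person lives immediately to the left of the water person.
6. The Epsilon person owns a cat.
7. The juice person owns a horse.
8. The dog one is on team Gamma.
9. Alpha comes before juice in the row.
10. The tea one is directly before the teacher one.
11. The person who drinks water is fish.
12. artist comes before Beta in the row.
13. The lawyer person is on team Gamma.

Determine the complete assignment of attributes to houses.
Solution:

House | Drink | Pet | Team | Profession
---------------------------------------
  1   | tea | cat | Epsilon | artist
  2   | coffee | bird | Beta | teacher
  3   | water | fish | Alpha | engineer
  4   | milk | dog | Gamma | lawyer
  5   | juice | horse | Delta | doctor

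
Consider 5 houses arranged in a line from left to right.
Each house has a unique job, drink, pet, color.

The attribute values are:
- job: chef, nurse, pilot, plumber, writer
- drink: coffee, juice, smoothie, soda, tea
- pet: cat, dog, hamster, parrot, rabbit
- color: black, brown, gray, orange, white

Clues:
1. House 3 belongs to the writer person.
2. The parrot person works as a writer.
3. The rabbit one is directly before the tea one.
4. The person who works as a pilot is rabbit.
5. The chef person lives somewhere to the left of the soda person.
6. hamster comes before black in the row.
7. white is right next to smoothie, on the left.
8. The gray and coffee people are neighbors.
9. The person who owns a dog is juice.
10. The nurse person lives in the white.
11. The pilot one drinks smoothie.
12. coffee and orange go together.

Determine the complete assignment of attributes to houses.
Solution:

House | Job | Drink | Pet | Color
---------------------------------
  1   | nurse | juice | dog | white
  2   | pilot | smoothie | rabbit | brown
  3   | writer | tea | parrot | gray
  4   | chef | coffee | hamster | orange
  5   | plumber | soda | cat | black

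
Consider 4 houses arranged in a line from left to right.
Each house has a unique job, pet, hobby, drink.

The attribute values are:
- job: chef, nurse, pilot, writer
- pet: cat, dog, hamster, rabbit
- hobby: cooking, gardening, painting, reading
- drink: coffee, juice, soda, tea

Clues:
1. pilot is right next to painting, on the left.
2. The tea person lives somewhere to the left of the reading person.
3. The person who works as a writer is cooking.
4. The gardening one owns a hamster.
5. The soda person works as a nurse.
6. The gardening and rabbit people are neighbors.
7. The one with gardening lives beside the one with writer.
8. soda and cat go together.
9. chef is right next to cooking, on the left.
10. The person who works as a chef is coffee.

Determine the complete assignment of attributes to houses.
Solution:

House | Job | Pet | Hobby | Drink
---------------------------------
  1   | chef | hamster | gardening | coffee
  2   | writer | rabbit | cooking | tea
  3   | pilot | dog | reading | juice
  4   | nurse | cat | painting | soda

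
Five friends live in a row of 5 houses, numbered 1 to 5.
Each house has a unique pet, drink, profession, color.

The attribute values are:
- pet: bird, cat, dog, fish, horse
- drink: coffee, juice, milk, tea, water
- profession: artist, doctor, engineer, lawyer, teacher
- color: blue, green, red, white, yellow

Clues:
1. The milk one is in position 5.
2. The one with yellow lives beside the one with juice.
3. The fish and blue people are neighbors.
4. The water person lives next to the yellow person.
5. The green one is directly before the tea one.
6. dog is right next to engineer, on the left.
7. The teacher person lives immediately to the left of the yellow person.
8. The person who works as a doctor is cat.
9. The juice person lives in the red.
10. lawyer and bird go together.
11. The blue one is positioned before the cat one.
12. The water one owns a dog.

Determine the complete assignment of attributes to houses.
Solution:

House | Pet | Drink | Profession | Color
----------------------------------------
  1   | dog | water | teacher | green
  2   | horse | tea | engineer | yellow
  3   | fish | juice | artist | red
  4   | bird | coffee | lawyer | blue
  5   | cat | milk | doctor | white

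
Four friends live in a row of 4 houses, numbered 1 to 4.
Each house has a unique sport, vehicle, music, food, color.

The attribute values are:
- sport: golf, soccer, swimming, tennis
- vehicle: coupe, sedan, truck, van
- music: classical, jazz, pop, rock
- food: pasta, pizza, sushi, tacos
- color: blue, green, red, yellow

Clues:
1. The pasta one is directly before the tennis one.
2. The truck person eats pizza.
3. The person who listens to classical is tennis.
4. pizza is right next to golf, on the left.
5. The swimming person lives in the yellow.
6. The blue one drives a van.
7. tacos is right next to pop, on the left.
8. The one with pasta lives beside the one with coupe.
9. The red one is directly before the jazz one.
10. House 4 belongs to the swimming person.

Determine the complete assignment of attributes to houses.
Solution:

House | Sport | Vehicle | Music | Food | Color
----------------------------------------------
  1   | soccer | truck | rock | pizza | red
  2   | golf | van | jazz | pasta | blue
  3   | tennis | coupe | classical | tacos | green
  4   | swimming | sedan | pop | sushi | yellow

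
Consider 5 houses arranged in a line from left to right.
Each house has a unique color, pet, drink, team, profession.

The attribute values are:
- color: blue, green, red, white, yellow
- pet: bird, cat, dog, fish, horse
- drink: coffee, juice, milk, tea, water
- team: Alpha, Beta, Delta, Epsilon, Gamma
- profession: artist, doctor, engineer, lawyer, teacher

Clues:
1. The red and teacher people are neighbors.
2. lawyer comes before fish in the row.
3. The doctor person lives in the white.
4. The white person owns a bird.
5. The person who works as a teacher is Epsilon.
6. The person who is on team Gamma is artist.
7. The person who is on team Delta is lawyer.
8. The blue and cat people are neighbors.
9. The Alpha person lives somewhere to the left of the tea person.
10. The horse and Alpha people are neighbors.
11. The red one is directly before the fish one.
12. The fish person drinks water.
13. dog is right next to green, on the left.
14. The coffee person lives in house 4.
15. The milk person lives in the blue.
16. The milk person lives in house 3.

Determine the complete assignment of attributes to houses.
Solution:

House | Color | Pet | Drink | Team | Profession
-----------------------------------------------
  1   | red | dog | juice | Delta | lawyer
  2   | green | fish | water | Epsilon | teacher
  3   | blue | horse | milk | Gamma | artist
  4   | yellow | cat | coffee | Alpha | engineer
  5   | white | bird | tea | Beta | doctor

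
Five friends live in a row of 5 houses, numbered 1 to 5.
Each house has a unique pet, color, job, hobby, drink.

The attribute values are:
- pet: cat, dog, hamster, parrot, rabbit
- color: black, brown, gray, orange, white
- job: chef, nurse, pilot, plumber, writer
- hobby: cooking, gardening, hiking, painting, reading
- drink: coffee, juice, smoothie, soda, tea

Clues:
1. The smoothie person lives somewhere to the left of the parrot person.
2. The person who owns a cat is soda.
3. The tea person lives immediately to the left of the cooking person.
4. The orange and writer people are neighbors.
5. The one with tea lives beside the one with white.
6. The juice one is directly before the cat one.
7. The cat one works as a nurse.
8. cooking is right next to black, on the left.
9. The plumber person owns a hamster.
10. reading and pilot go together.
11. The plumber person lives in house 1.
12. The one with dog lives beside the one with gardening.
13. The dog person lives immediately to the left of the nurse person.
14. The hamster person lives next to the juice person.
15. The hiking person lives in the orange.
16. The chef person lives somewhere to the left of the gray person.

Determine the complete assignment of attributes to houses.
Solution:

House | Pet | Color | Job | Hobby | Drink
-----------------------------------------
  1   | hamster | orange | plumber | hiking | tea
  2   | dog | white | writer | cooking | juice
  3   | cat | black | nurse | gardening | soda
  4   | rabbit | brown | chef | painting | smoothie
  5   | parrot | gray | pilot | reading | coffee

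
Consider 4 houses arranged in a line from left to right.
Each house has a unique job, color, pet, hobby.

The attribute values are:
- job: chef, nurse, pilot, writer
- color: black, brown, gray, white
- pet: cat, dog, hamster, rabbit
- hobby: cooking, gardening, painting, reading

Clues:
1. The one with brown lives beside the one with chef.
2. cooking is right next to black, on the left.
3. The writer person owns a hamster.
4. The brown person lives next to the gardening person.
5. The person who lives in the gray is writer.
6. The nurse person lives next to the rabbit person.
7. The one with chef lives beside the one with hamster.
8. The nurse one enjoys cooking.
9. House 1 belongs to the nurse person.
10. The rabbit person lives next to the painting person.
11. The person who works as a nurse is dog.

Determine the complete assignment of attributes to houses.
Solution:

House | Job | Color | Pet | Hobby
---------------------------------
  1   | nurse | brown | dog | cooking
  2   | chef | black | rabbit | gardening
  3   | writer | gray | hamster | painting
  4   | pilot | white | cat | reading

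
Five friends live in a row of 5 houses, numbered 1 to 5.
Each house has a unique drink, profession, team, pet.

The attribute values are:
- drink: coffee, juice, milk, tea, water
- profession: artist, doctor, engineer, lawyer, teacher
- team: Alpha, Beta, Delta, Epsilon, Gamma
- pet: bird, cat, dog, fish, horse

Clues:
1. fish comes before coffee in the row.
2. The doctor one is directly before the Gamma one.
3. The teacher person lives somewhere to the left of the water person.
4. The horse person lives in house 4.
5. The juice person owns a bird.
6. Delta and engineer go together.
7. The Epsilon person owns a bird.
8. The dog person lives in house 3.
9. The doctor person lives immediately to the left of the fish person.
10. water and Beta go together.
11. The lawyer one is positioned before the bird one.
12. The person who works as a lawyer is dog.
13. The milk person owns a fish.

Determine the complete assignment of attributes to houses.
Solution:

House | Drink | Profession | Team | Pet
---------------------------------------
  1   | tea | doctor | Alpha | cat
  2   | milk | teacher | Gamma | fish
  3   | water | lawyer | Beta | dog
  4   | coffee | engineer | Delta | horse
  5   | juice | artist | Epsilon | bird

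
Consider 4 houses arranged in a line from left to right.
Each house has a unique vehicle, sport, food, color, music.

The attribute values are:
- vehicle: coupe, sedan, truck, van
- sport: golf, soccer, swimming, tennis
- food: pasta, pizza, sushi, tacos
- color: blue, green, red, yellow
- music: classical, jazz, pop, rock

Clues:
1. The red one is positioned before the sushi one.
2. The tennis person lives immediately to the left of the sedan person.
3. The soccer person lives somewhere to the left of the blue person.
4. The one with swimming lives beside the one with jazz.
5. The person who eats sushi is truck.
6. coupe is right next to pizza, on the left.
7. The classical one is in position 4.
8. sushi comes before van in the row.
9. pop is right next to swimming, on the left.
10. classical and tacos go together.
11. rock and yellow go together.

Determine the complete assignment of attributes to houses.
Solution:

House | Vehicle | Sport | Food | Color | Music
----------------------------------------------
  1   | coupe | tennis | pasta | red | pop
  2   | sedan | swimming | pizza | yellow | rock
  3   | truck | soccer | sushi | green | jazz
  4   | van | golf | tacos | blue | classical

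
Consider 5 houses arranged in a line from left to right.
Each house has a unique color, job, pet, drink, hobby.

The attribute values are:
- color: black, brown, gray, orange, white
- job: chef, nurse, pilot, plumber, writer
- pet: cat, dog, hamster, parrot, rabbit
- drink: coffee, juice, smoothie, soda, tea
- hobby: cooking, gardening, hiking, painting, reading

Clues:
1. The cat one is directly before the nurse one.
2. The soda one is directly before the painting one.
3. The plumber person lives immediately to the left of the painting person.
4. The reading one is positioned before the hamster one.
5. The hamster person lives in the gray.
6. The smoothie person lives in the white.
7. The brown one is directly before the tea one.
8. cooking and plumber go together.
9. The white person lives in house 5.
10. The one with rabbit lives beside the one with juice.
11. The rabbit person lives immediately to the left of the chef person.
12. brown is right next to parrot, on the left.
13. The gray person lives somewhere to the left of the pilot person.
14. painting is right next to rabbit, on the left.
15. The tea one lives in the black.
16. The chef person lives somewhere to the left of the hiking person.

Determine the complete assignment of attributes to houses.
Solution:

House | Color | Job | Pet | Drink | Hobby
-----------------------------------------
  1   | brown | plumber | cat | soda | cooking
  2   | black | nurse | parrot | tea | painting
  3   | orange | writer | rabbit | coffee | reading
  4   | gray | chef | hamster | juice | gardening
  5   | white | pilot | dog | smoothie | hiking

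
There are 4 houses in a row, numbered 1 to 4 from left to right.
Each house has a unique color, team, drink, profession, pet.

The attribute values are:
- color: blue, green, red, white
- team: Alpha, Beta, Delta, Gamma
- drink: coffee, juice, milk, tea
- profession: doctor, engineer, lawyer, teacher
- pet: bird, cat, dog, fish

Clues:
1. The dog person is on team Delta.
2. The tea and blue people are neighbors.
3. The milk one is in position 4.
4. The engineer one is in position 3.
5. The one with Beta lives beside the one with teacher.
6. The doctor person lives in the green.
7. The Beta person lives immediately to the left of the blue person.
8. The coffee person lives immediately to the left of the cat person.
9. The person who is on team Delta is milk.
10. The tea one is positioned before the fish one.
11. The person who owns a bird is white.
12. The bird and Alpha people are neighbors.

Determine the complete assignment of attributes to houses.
Solution:

House | Color | Team | Drink | Profession | Pet
-----------------------------------------------
  1   | white | Beta | tea | lawyer | bird
  2   | blue | Alpha | coffee | teacher | fish
  3   | red | Gamma | juice | engineer | cat
  4   | green | Delta | milk | doctor | dog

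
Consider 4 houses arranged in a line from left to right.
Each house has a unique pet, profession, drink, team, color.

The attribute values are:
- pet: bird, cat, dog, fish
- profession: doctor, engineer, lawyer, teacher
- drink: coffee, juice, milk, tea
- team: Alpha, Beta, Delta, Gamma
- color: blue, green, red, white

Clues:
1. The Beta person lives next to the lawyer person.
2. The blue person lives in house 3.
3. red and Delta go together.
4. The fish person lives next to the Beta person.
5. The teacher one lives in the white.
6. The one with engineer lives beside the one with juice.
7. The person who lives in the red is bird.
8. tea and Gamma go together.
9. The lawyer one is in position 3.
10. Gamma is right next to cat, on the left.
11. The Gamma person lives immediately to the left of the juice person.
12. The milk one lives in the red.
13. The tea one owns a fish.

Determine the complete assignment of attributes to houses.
Solution:

House | Pet | Profession | Drink | Team | Color
-----------------------------------------------
  1   | fish | engineer | tea | Gamma | green
  2   | cat | teacher | juice | Beta | white
  3   | dog | lawyer | coffee | Alpha | blue
  4   | bird | doctor | milk | Delta | red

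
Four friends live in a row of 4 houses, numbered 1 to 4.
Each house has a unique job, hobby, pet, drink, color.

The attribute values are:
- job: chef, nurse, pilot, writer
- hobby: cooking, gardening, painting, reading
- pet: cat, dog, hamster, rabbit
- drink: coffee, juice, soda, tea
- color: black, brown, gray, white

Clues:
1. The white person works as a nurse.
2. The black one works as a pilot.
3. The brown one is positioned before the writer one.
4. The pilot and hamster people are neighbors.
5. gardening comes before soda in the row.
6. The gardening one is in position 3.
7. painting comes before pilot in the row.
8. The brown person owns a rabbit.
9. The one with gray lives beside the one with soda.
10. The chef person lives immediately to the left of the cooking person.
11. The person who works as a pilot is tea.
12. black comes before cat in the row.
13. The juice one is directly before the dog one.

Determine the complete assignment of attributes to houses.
Solution:

House | Job | Hobby | Pet | Drink | Color
-----------------------------------------
  1   | chef | painting | rabbit | juice | brown
  2   | pilot | cooking | dog | tea | black
  3   | writer | gardening | hamster | coffee | gray
  4   | nurse | reading | cat | soda | white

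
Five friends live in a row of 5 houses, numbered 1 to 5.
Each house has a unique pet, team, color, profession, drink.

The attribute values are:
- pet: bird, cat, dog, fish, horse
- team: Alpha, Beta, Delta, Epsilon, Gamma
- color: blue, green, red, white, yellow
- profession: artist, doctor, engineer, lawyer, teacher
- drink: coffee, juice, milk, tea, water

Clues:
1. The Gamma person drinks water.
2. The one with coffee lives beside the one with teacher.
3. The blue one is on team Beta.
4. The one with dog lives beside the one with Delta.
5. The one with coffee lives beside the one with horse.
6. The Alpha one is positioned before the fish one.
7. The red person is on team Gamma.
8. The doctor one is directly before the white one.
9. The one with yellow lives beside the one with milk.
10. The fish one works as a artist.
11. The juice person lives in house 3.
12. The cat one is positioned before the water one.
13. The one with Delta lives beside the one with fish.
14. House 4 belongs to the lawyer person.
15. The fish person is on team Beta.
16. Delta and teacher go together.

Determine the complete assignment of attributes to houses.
Solution:

House | Pet | Team | Color | Profession | Drink
-----------------------------------------------
  1   | dog | Alpha | yellow | doctor | coffee
  2   | horse | Delta | white | teacher | milk
  3   | fish | Beta | blue | artist | juice
  4   | cat | Epsilon | green | lawyer | tea
  5   | bird | Gamma | red | engineer | water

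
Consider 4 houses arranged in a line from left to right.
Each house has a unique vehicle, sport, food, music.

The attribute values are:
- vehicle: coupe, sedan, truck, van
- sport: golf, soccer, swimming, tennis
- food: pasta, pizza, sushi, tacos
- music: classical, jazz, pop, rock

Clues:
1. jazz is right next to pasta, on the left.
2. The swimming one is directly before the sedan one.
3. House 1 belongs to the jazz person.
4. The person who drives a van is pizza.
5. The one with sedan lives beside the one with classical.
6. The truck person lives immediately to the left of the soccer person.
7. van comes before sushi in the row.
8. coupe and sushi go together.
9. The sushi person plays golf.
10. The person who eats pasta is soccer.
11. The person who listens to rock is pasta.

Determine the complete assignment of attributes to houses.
Solution:

House | Vehicle | Sport | Food | Music
--------------------------------------
  1   | truck | swimming | tacos | jazz
  2   | sedan | soccer | pasta | rock
  3   | van | tennis | pizza | classical
  4   | coupe | golf | sushi | pop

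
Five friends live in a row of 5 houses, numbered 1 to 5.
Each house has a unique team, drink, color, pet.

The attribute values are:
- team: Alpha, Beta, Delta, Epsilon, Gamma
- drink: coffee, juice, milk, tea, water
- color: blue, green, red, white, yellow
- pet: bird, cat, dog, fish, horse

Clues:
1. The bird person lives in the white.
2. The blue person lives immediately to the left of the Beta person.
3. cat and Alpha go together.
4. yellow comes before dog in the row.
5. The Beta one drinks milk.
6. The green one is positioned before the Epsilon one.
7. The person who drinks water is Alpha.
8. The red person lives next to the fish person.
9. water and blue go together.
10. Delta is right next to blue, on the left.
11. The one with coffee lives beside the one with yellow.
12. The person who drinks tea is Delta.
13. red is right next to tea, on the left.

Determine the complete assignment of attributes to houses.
Solution:

House | Team | Drink | Color | Pet
----------------------------------
  1   | Gamma | coffee | red | horse
  2   | Delta | tea | yellow | fish
  3   | Alpha | water | blue | cat
  4   | Beta | milk | green | dog
  5   | Epsilon | juice | white | bird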